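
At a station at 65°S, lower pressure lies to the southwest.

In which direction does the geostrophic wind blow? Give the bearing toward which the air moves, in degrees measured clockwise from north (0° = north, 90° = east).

The pressure-gradient force points toward the southwest (bearing 225°).
Geostrophic balance: in the Southern Hemisphere the Coriolis force deflects motion to the left, so the geostrophic wind blows 90° to the left of the pressure-gradient force (low pressure on the right).
Rotating 225° by 90° counterclockwise gives 135° — the wind blows toward the southeast.

135°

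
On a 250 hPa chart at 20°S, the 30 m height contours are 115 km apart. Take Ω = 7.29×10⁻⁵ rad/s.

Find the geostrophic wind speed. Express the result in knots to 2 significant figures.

Coriolis parameter at 20°S:
f = 2Ω sin φ = 2 × 7.29×10⁻⁵ × sin 20° = 4.99×10⁻⁵ s⁻¹
Height gradient: |∂Z/∂n| = 30 m / 115000 m = 2.61×10⁻⁴
On a pressure surface, geostrophic balance gives V_g = (g/f)|∂Z/∂n|:
V_g = 9.81 × 2.61×10⁻⁴ / 4.99×10⁻⁵ = 51.3 m/s
Converting: 51.3 m/s × 1.944 = 100 knots

100 knots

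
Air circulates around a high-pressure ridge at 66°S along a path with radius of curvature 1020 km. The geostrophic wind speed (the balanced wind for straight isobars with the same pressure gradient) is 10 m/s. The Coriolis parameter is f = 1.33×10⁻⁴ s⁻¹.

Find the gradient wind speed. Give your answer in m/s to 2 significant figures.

11 m/s

Around a high, pressure-gradient force acts outward with centrifugal, so Coriolis balances both:
fV = (1/ρ)|∂P/∂n| + V²/R  →  V² − fR·V + fR·V_g = 0
With fR = 1.33×10⁻⁴ × 1020×10³ m = 136 m/s:
V = [fR − √((fR)² − 4 fR V_g)]/2 = [136 − √(136² − 4×136×10)]/2 = 10.9 m/s
Supergeostrophic (V > V_g = 10 m/s), as expected around a high.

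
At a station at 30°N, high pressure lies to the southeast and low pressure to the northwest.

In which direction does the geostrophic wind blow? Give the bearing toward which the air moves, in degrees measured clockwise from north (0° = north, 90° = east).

045°

The pressure-gradient force points toward the northwest (bearing 315°).
Geostrophic balance: in the Northern Hemisphere the Coriolis force deflects motion to the right, so the geostrophic wind blows 90° to the right of the pressure-gradient force (low pressure on the left).
Rotating 315° by 90° clockwise gives 045° — the wind blows toward the northeast.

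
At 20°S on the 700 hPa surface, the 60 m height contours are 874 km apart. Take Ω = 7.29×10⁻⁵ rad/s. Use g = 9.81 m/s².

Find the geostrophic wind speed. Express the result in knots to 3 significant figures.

Coriolis parameter at 20°S:
f = 2Ω sin φ = 2 × 7.29×10⁻⁵ × sin 20° = 4.99×10⁻⁵ s⁻¹
Height gradient: |∂Z/∂n| = 60 m / 874000 m = 6.86×10⁻⁵
On a pressure surface, geostrophic balance gives V_g = (g/f)|∂Z/∂n|:
V_g = 9.81 × 6.86×10⁻⁵ / 4.99×10⁻⁵ = 13.5 m/s
Converting: 13.5 m/s × 1.944 = 26.3 knots

26.3 knots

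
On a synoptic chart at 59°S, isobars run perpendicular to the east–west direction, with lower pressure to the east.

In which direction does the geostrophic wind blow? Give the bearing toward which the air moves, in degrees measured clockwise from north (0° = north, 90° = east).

000°

The pressure-gradient force points toward the east (bearing 090°).
Geostrophic balance: in the Southern Hemisphere the Coriolis force deflects motion to the left, so the geostrophic wind blows 90° to the left of the pressure-gradient force (low pressure on the right).
Rotating 090° by 90° counterclockwise gives 000° — the wind blows toward the north.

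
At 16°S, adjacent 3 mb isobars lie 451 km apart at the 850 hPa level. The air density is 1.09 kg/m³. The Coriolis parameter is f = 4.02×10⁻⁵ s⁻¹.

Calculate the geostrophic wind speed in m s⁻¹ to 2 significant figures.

Pressure gradient: |∂P/∂n| = 300 Pa / 451000 m = 6.65×10⁻⁴ Pa/m
Geostrophic balance (pressure-gradient force = Coriolis force):
V_g = (1/(fρ)) |∂P/∂n| = 6.65×10⁻⁴ / (4.02×10⁻⁵ × 1.09) = 15.2 m/s

15 m s⁻¹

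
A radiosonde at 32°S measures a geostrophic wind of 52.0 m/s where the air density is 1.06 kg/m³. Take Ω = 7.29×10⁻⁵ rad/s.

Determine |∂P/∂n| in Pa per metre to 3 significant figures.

4.26×10⁻³ Pa/m

Coriolis parameter at 32°S:
f = 2Ω sin φ = 2 × 7.29×10⁻⁵ × sin 32° = 7.73×10⁻⁵ s⁻¹
Geostrophic balance rearranged: |∂P/∂n| = f ρ V_g
|∂P/∂n| = 7.73×10⁻⁵ × 1.06 × 52.0 = 4.26×10⁻³ Pa/m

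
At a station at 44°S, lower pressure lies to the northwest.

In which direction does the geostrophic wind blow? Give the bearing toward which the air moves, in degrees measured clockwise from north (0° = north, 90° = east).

225°

The pressure-gradient force points toward the northwest (bearing 315°).
Geostrophic balance: in the Southern Hemisphere the Coriolis force deflects motion to the left, so the geostrophic wind blows 90° to the left of the pressure-gradient force (low pressure on the right).
Rotating 315° by 90° counterclockwise gives 225° — the wind blows toward the southwest.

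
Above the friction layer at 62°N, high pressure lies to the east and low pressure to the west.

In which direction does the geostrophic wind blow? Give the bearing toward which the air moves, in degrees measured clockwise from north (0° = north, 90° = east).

The pressure-gradient force points toward the west (bearing 270°).
Geostrophic balance: in the Northern Hemisphere the Coriolis force deflects motion to the right, so the geostrophic wind blows 90° to the right of the pressure-gradient force (low pressure on the left).
Rotating 270° by 90° clockwise gives 000° — the wind blows toward the north.

000°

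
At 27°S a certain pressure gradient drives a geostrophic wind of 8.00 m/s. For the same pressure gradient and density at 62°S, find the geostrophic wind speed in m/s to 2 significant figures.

With the same pressure gradient and density, V_g ∝ 1/f ∝ 1/sin φ.
V₂ = V₁ · sin φ₁ / sin φ₂ = 8.00 × sin 27° / sin 62°
V₂ = 8.00 × 0.4540/0.8829 = 4.1 m/s

4.1 m/s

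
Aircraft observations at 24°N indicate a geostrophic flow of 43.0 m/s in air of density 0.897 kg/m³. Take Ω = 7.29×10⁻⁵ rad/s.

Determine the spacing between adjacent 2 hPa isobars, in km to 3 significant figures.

Coriolis parameter at 24°N:
f = 2Ω sin φ = 2 × 7.29×10⁻⁵ × sin 24° = 5.93×10⁻⁵ s⁻¹
Geostrophic balance rearranged: |∂P/∂n| = f ρ V_g
|∂P/∂n| = 5.93×10⁻⁵ × 0.897 × 43.0 = 2.29×10⁻³ Pa/m
Isobar spacing: Δn = ΔP/|∂P/∂n| = 200 Pa / 2.29×10⁻³ Pa/m = 87438 m ≈ 87.4 km

87.4 km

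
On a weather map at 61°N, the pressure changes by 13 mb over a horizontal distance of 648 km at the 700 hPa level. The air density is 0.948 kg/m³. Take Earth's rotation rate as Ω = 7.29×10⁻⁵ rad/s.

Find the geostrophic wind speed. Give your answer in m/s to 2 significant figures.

17 m/s

Coriolis parameter at 61°N:
f = 2Ω sin φ = 2 × 7.29×10⁻⁵ × sin 61° = 1.28×10⁻⁴ s⁻¹
Pressure gradient: |∂P/∂n| = 1300 Pa / 648000 m = 2.01×10⁻³ Pa/m
Geostrophic balance (pressure-gradient force = Coriolis force):
V_g = (1/(fρ)) |∂P/∂n| = 2.01×10⁻³ / (1.28×10⁻⁴ × 0.948) = 16.6 m/s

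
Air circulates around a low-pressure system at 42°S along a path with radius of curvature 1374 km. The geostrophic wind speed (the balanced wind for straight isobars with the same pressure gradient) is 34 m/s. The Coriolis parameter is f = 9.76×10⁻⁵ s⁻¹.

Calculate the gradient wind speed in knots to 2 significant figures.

Around a low, centrifugal force acts outward with Coriolis, so pressure-gradient force balances both:
(1/ρ)|∂P/∂n| = fV + V²/R  →  V² + fR·V − fR·V_g = 0
With fR = 9.76×10⁻⁵ × 1374×10³ m = 134 m/s:
V = [−fR + √((fR)² + 4 fR V_g)]/2 = [−134 + √(134² + 4×134×34)]/2 = 28.1 m/s
Subgeostrophic (V < V_g = 34 m/s), as expected around a low.
Converting: 28.1 m/s × 1.944 = 55 knots

55 knots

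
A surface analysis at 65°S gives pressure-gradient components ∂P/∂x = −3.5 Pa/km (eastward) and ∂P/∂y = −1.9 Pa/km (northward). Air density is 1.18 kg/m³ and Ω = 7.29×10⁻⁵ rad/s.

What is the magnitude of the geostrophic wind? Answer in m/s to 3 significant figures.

25.5 m/s

Coriolis parameter at 65°S:
f = 2Ω sin φ = 2 × 7.29×10⁻⁵ × sin 65° = 1.32×10⁻⁴ s⁻¹
In the Southern Hemisphere f is negative: f = −1.32×10⁻⁴ s⁻¹.
Component geostrophic relations (x east, y north):
u_g = −(1/(fρ)) ∂P/∂y,  v_g = (1/(fρ)) ∂P/∂x
u_g = −(−1.9×10⁻³)/(−1.32×10⁻⁴ × 1.18) = −12.2 m/s;  v_g = (−3.5×10⁻³)/(−1.32×10⁻⁴ × 1.18) = 22.4 m/s
|V_g| = √(u_g² + v_g²) = 25.5 m/s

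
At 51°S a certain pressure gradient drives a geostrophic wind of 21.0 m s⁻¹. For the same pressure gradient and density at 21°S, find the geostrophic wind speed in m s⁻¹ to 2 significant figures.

46 m s⁻¹

With the same pressure gradient and density, V_g ∝ 1/f ∝ 1/sin φ.
V₂ = V₁ · sin φ₁ / sin φ₂ = 21.0 × sin 51° / sin 21°
V₂ = 21.0 × 0.7771/0.3584 = 46 m s⁻¹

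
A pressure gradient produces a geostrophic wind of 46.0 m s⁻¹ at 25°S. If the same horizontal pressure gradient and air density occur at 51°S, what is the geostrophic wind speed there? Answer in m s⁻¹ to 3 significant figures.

With the same pressure gradient and density, V_g ∝ 1/f ∝ 1/sin φ.
V₂ = V₁ · sin φ₁ / sin φ₂ = 46.0 × sin 25° / sin 51°
V₂ = 46.0 × 0.4226/0.7771 = 25.0 m s⁻¹

25.0 m s⁻¹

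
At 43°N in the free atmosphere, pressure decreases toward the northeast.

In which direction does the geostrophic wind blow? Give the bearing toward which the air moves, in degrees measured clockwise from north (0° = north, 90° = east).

The pressure-gradient force points toward the northeast (bearing 045°).
Geostrophic balance: in the Northern Hemisphere the Coriolis force deflects motion to the right, so the geostrophic wind blows 90° to the right of the pressure-gradient force (low pressure on the left).
Rotating 045° by 90° clockwise gives 135° — the wind blows toward the southeast.

135°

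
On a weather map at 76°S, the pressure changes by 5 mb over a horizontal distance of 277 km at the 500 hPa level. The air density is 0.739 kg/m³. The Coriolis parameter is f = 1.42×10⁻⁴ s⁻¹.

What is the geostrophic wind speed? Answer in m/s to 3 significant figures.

17.2 m/s

Pressure gradient: |∂P/∂n| = 500 Pa / 277000 m = 1.81×10⁻³ Pa/m
Geostrophic balance (pressure-gradient force = Coriolis force):
V_g = (1/(fρ)) |∂P/∂n| = 1.81×10⁻³ / (1.42×10⁻⁴ × 0.739) = 17.2 m/s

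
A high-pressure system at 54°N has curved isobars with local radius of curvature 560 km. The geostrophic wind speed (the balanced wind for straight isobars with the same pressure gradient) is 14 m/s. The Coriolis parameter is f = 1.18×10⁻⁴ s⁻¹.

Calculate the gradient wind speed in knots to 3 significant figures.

39.1 knots

Around a high, pressure-gradient force acts outward with centrifugal, so Coriolis balances both:
fV = (1/ρ)|∂P/∂n| + V²/R  →  V² − fR·V + fR·V_g = 0
With fR = 1.18×10⁻⁴ × 560×10³ m = 66.1 m/s:
V = [fR − √((fR)² − 4 fR V_g)]/2 = [66.1 − √(66.1² − 4×66.1×14)]/2 = 20.1 m/s
Supergeostrophic (V > V_g = 14 m/s), as expected around a high.
Converting: 20.1 m/s × 1.944 = 39.1 knots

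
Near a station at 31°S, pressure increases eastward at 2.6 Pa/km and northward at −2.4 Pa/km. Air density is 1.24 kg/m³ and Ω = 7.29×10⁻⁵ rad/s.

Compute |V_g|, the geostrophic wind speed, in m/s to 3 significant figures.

38.0 m/s

Coriolis parameter at 31°S:
f = 2Ω sin φ = 2 × 7.29×10⁻⁵ × sin 31° = 7.51×10⁻⁵ s⁻¹
In the Southern Hemisphere f is negative: f = −7.51×10⁻⁵ s⁻¹.
Component geostrophic relations (x east, y north):
u_g = −(1/(fρ)) ∂P/∂y,  v_g = (1/(fρ)) ∂P/∂x
u_g = −(−2.4×10⁻³)/(−7.51×10⁻⁵ × 1.24) = −25.8 m/s;  v_g = (2.6×10⁻³)/(−7.51×10⁻⁵ × 1.24) = −27.9 m/s
|V_g| = √(u_g² + v_g²) = 38.0 m/s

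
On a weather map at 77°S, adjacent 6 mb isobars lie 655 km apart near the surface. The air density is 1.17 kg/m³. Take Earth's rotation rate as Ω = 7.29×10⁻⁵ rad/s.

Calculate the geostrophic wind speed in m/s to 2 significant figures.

Coriolis parameter at 77°S:
f = 2Ω sin φ = 2 × 7.29×10⁻⁵ × sin 77° = 1.42×10⁻⁴ s⁻¹
Pressure gradient: |∂P/∂n| = 600 Pa / 655000 m = 9.16×10⁻⁴ Pa/m
Geostrophic balance (pressure-gradient force = Coriolis force):
V_g = (1/(fρ)) |∂P/∂n| = 9.16×10⁻⁴ / (1.42×10⁻⁴ × 1.17) = 5.51 m/s

5.5 m/s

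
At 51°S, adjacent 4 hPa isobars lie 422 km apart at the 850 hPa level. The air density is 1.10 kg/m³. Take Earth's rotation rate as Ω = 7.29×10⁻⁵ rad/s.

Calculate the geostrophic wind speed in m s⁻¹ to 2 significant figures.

7.6 m s⁻¹

Coriolis parameter at 51°S:
f = 2Ω sin φ = 2 × 7.29×10⁻⁵ × sin 51° = 1.13×10⁻⁴ s⁻¹
Pressure gradient: |∂P/∂n| = 400 Pa / 422000 m = 9.48×10⁻⁴ Pa/m
Geostrophic balance (pressure-gradient force = Coriolis force):
V_g = (1/(fρ)) |∂P/∂n| = 9.48×10⁻⁴ / (1.13×10⁻⁴ × 1.10) = 7.60 m/s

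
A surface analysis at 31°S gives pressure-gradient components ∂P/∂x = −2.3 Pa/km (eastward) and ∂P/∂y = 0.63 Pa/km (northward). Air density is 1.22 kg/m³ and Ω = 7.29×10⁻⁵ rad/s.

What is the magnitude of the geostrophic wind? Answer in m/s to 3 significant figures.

26.0 m/s

Coriolis parameter at 31°S:
f = 2Ω sin φ = 2 × 7.29×10⁻⁵ × sin 31° = 7.51×10⁻⁵ s⁻¹
In the Southern Hemisphere f is negative: f = −7.51×10⁻⁵ s⁻¹.
Component geostrophic relations (x east, y north):
u_g = −(1/(fρ)) ∂P/∂y,  v_g = (1/(fρ)) ∂P/∂x
u_g = −(0.63×10⁻³)/(−7.51×10⁻⁵ × 1.22) = 6.88 m/s;  v_g = (−2.3×10⁻³)/(−7.51×10⁻⁵ × 1.22) = 25.1 m/s
|V_g| = √(u_g² + v_g²) = 26.0 m/s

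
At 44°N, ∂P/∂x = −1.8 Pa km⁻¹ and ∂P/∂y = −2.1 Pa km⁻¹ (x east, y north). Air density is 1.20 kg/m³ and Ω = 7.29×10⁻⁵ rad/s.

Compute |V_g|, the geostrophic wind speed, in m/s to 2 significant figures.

Coriolis parameter at 44°N:
f = 2Ω sin φ = 2 × 7.29×10⁻⁵ × sin 44° = 1.01×10⁻⁴ s⁻¹
Component geostrophic relations (x east, y north):
u_g = −(1/(fρ)) ∂P/∂y,  v_g = (1/(fρ)) ∂P/∂x
u_g = −(−2.1×10⁻³)/(1.01×10⁻⁴ × 1.20) = 17.3 m/s;  v_g = (−1.8×10⁻³)/(1.01×10⁻⁴ × 1.20) = −14.8 m/s
|V_g| = √(u_g² + v_g²) = 22.8 m/s

23 m/s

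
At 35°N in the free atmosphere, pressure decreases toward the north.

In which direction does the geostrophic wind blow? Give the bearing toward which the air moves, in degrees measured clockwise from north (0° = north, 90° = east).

090°

The pressure-gradient force points toward the north (bearing 000°).
Geostrophic balance: in the Northern Hemisphere the Coriolis force deflects motion to the right, so the geostrophic wind blows 90° to the right of the pressure-gradient force (low pressure on the left).
Rotating 000° by 90° clockwise gives 090° — the wind blows toward the east.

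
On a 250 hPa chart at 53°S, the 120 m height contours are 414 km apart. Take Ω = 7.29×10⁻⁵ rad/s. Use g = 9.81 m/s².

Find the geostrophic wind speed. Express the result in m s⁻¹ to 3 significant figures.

Coriolis parameter at 53°S:
f = 2Ω sin φ = 2 × 7.29×10⁻⁵ × sin 53° = 1.16×10⁻⁴ s⁻¹
Height gradient: |∂Z/∂n| = 120 m / 414000 m = 2.90×10⁻⁴
On a pressure surface, geostrophic balance gives V_g = (g/f)|∂Z/∂n|:
V_g = 9.81 × 2.90×10⁻⁴ / 1.16×10⁻⁴ = 24.4 m/s

24.4 m s⁻¹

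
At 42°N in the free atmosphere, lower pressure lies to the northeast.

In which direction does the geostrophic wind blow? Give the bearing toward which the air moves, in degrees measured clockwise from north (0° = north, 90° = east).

The pressure-gradient force points toward the northeast (bearing 045°).
Geostrophic balance: in the Northern Hemisphere the Coriolis force deflects motion to the right, so the geostrophic wind blows 90° to the right of the pressure-gradient force (low pressure on the left).
Rotating 045° by 90° clockwise gives 135° — the wind blows toward the southeast.

135°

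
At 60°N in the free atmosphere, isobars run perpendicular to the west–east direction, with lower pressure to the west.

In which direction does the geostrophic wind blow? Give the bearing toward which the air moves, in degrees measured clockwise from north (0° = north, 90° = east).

000°

The pressure-gradient force points toward the west (bearing 270°).
Geostrophic balance: in the Northern Hemisphere the Coriolis force deflects motion to the right, so the geostrophic wind blows 90° to the right of the pressure-gradient force (low pressure on the left).
Rotating 270° by 90° clockwise gives 000° — the wind blows toward the north.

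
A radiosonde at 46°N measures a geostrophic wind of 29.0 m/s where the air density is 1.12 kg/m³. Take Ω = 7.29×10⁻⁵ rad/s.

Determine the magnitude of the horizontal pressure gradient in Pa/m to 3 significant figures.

Coriolis parameter at 46°N:
f = 2Ω sin φ = 2 × 7.29×10⁻⁵ × sin 46° = 1.05×10⁻⁴ s⁻¹
Geostrophic balance rearranged: |∂P/∂n| = f ρ V_g
|∂P/∂n| = 1.05×10⁻⁴ × 1.12 × 29.0 = 3.41×10⁻³ Pa/m

3.41×10⁻³ Pa/m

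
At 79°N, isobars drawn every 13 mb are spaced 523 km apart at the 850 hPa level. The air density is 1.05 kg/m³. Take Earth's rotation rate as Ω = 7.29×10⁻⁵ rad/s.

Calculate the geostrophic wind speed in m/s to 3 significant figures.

16.5 m/s

Coriolis parameter at 79°N:
f = 2Ω sin φ = 2 × 7.29×10⁻⁵ × sin 79° = 1.43×10⁻⁴ s⁻¹
Pressure gradient: |∂P/∂n| = 1300 Pa / 523000 m = 2.49×10⁻³ Pa/m
Geostrophic balance (pressure-gradient force = Coriolis force):
V_g = (1/(fρ)) |∂P/∂n| = 2.49×10⁻³ / (1.43×10⁻⁴ × 1.05) = 16.5 m/s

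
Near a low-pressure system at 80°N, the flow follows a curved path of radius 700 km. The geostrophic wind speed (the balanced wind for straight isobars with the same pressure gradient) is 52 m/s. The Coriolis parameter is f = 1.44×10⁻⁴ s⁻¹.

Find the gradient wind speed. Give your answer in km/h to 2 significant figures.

140 km/h

Around a low, centrifugal force acts outward with Coriolis, so pressure-gradient force balances both:
(1/ρ)|∂P/∂n| = fV + V²/R  →  V² + fR·V − fR·V_g = 0
With fR = 1.44×10⁻⁴ × 700×10³ m = 101 m/s:
V = [−fR + √((fR)² + 4 fR V_g)]/2 = [−101 + √(101² + 4×101×52)]/2 = 37.8 m/s
Subgeostrophic (V < V_g = 52 m/s), as expected around a low.
Converting: 37.8 m/s × 3.6 = 140 km/h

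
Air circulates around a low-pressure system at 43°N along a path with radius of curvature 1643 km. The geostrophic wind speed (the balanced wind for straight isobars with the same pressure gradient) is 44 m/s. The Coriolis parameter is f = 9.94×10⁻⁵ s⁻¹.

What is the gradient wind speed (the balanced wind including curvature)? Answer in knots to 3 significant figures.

70.1 knots

Around a low, centrifugal force acts outward with Coriolis, so pressure-gradient force balances both:
(1/ρ)|∂P/∂n| = fV + V²/R  →  V² + fR·V − fR·V_g = 0
With fR = 9.94×10⁻⁵ × 1643×10³ m = 163 m/s:
V = [−fR + √((fR)² + 4 fR V_g)]/2 = [−163 + √(163² + 4×163×44)]/2 = 36 m/s
Subgeostrophic (V < V_g = 44 m/s), as expected around a low.
Converting: 36 m/s × 1.944 = 70.1 knots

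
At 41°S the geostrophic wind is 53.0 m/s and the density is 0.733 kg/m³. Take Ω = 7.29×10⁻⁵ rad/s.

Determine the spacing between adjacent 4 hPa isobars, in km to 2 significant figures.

110 km

Coriolis parameter at 41°S:
f = 2Ω sin φ = 2 × 7.29×10⁻⁵ × sin 41° = 9.57×10⁻⁵ s⁻¹
Geostrophic balance rearranged: |∂P/∂n| = f ρ V_g
|∂P/∂n| = 9.57×10⁻⁵ × 0.733 × 53.0 = 3.72×10⁻³ Pa/m
Isobar spacing: Δn = ΔP/|∂P/∂n| = 400 Pa / 3.72×10⁻³ Pa/m = 107641 m ≈ 110 km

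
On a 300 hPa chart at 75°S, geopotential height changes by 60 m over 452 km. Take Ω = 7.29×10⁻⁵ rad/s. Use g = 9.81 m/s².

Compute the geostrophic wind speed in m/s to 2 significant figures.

9.2 m/s

Coriolis parameter at 75°S:
f = 2Ω sin φ = 2 × 7.29×10⁻⁵ × sin 75° = 1.41×10⁻⁴ s⁻¹
Height gradient: |∂Z/∂n| = 60 m / 452000 m = 1.33×10⁻⁴
On a pressure surface, geostrophic balance gives V_g = (g/f)|∂Z/∂n|:
V_g = 9.81 × 1.33×10⁻⁴ / 1.41×10⁻⁴ = 9.25 m/s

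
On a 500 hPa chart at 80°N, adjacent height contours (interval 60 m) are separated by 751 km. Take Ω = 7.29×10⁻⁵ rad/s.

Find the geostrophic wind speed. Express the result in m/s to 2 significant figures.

Coriolis parameter at 80°N:
f = 2Ω sin φ = 2 × 7.29×10⁻⁵ × sin 80° = 1.44×10⁻⁴ s⁻¹
Height gradient: |∂Z/∂n| = 60 m / 751000 m = 7.99×10⁻⁵
On a pressure surface, geostrophic balance gives V_g = (g/f)|∂Z/∂n|:
V_g = 9.81 × 7.99×10⁻⁵ / 1.44×10⁻⁴ = 5.46 m/s

5.5 m/s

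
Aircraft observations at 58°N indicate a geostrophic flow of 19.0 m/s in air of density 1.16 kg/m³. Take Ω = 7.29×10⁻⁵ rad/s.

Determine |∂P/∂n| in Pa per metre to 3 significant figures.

Coriolis parameter at 58°N:
f = 2Ω sin φ = 2 × 7.29×10⁻⁵ × sin 58° = 1.24×10⁻⁴ s⁻¹
Geostrophic balance rearranged: |∂P/∂n| = f ρ V_g
|∂P/∂n| = 1.24×10⁻⁴ × 1.16 × 19.0 = 2.73×10⁻³ Pa/m

2.73×10⁻³ Pa/m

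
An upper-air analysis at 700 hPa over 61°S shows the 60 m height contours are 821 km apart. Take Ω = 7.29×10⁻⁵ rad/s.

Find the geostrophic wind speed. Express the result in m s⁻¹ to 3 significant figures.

Coriolis parameter at 61°S:
f = 2Ω sin φ = 2 × 7.29×10⁻⁵ × sin 61° = 1.28×10⁻⁴ s⁻¹
Height gradient: |∂Z/∂n| = 60 m / 821000 m = 7.31×10⁻⁵
On a pressure surface, geostrophic balance gives V_g = (g/f)|∂Z/∂n|:
V_g = 9.81 × 7.31×10⁻⁵ / 1.28×10⁻⁴ = 5.62 m/s

5.62 m s⁻¹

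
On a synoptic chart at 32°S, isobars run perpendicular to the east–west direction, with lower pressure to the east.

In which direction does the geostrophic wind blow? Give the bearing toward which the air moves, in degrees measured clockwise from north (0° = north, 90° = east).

000°

The pressure-gradient force points toward the east (bearing 090°).
Geostrophic balance: in the Southern Hemisphere the Coriolis force deflects motion to the left, so the geostrophic wind blows 90° to the left of the pressure-gradient force (low pressure on the right).
Rotating 090° by 90° counterclockwise gives 000° — the wind blows toward the north.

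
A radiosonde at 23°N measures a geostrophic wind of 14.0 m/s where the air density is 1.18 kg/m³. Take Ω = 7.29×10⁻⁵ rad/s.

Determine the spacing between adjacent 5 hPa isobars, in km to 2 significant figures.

530 km

Coriolis parameter at 23°N:
f = 2Ω sin φ = 2 × 7.29×10⁻⁵ × sin 23° = 5.70×10⁻⁵ s⁻¹
Geostrophic balance rearranged: |∂P/∂n| = f ρ V_g
|∂P/∂n| = 5.70×10⁻⁵ × 1.18 × 14.0 = 9.41×10⁻⁴ Pa/m
Isobar spacing: Δn = ΔP/|∂P/∂n| = 500 Pa / 9.41×10⁻⁴ Pa/m = 531281 m ≈ 530 km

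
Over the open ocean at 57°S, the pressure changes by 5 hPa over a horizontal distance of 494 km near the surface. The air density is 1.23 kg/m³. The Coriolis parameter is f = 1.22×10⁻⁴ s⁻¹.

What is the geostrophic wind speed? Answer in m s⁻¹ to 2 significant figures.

6.7 m s⁻¹

Pressure gradient: |∂P/∂n| = 500 Pa / 494000 m = 1.01×10⁻³ Pa/m
Geostrophic balance (pressure-gradient force = Coriolis force):
V_g = (1/(fρ)) |∂P/∂n| = 1.01×10⁻³ / (1.22×10⁻⁴ × 1.23) = 6.74 m/s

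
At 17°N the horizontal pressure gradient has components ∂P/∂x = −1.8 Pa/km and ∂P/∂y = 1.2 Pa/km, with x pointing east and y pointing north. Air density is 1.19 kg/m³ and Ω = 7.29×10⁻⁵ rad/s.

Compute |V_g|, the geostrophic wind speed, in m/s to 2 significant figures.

43 m/s

Coriolis parameter at 17°N:
f = 2Ω sin φ = 2 × 7.29×10⁻⁵ × sin 17° = 4.26×10⁻⁵ s⁻¹
Component geostrophic relations (x east, y north):
u_g = −(1/(fρ)) ∂P/∂y,  v_g = (1/(fρ)) ∂P/∂x
u_g = −(1.2×10⁻³)/(4.26×10⁻⁵ × 1.19) = −23.7 m/s;  v_g = (−1.8×10⁻³)/(4.26×10⁻⁵ × 1.19) = −35.5 m/s
|V_g| = √(u_g² + v_g²) = 42.6 m/s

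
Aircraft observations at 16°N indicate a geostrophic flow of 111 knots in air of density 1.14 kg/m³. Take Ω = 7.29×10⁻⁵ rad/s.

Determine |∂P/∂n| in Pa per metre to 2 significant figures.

Coriolis parameter at 16°N:
f = 2Ω sin φ = 2 × 7.29×10⁻⁵ × sin 16° = 4.02×10⁻⁵ s⁻¹
Wind speed in SI: 111 knots = 57.1 m/s
Geostrophic balance rearranged: |∂P/∂n| = f ρ V_g
|∂P/∂n| = 4.02×10⁻⁵ × 1.14 × 57.1 = 2.62×10⁻³ Pa/m

2.6×10⁻³ Pa/m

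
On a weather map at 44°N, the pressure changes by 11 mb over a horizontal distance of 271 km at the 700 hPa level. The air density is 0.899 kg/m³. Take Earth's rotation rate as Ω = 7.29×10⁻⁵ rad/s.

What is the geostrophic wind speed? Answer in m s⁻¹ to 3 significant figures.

Coriolis parameter at 44°N:
f = 2Ω sin φ = 2 × 7.29×10⁻⁵ × sin 44° = 1.01×10⁻⁴ s⁻¹
Pressure gradient: |∂P/∂n| = 1100 Pa / 271000 m = 4.06×10⁻³ Pa/m
Geostrophic balance (pressure-gradient force = Coriolis force):
V_g = (1/(fρ)) |∂P/∂n| = 4.06×10⁻³ / (1.01×10⁻⁴ × 0.899) = 44.6 m/s

44.6 m s⁻¹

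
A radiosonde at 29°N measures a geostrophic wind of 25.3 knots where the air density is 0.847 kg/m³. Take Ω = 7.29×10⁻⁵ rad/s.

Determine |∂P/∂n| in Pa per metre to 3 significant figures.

7.79×10⁻⁴ Pa/m

Coriolis parameter at 29°N:
f = 2Ω sin φ = 2 × 7.29×10⁻⁵ × sin 29° = 7.07×10⁻⁵ s⁻¹
Wind speed in SI: 25.3 knots = 13.0 m/s
Geostrophic balance rearranged: |∂P/∂n| = f ρ V_g
|∂P/∂n| = 7.07×10⁻⁵ × 0.847 × 13.0 = 7.79×10⁻⁴ Pa/m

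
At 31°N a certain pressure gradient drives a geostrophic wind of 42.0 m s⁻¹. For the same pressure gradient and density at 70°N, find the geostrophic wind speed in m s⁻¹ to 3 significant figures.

With the same pressure gradient and density, V_g ∝ 1/f ∝ 1/sin φ.
V₂ = V₁ · sin φ₁ / sin φ₂ = 42.0 × sin 31° / sin 70°
V₂ = 42.0 × 0.5150/0.9397 = 23.0 m s⁻¹

23.0 m s⁻¹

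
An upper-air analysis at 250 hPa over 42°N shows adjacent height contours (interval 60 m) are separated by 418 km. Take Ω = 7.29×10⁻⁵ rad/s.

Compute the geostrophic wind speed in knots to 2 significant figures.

Coriolis parameter at 42°N:
f = 2Ω sin φ = 2 × 7.29×10⁻⁵ × sin 42° = 9.76×10⁻⁵ s⁻¹
Height gradient: |∂Z/∂n| = 60 m / 418000 m = 1.44×10⁻⁴
On a pressure surface, geostrophic balance gives V_g = (g/f)|∂Z/∂n|:
V_g = 9.81 × 1.44×10⁻⁴ / 9.76×10⁻⁵ = 14.4 m/s
Converting: 14.4 m/s × 1.944 = 28 knots

28 knots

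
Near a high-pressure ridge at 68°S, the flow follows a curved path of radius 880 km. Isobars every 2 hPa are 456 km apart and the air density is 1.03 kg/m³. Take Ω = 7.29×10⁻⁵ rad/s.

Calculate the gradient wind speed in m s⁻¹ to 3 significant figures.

3.24 m s⁻¹

Coriolis parameter at 68°S:
f = 2Ω sin φ = 2 × 7.29×10⁻⁵ × sin 68° = 1.35×10⁻⁴ s⁻¹
Pressure gradient: |∂P/∂n| = 200 Pa / 456000 m = 4.39×10⁻⁴ Pa/m
Geostrophic speed: V_g = |∂P/∂n|/(fρ) = 4.39×10⁻⁴/(1.35×10⁻⁴ × 1.03) = 3.15 m/s
Around a high, pressure-gradient force acts outward with centrifugal, so Coriolis balances both:
fV = (1/ρ)|∂P/∂n| + V²/R  →  V² − fR·V + fR·V_g = 0
With fR = 1.35×10⁻⁴ × 880×10³ m = 119 m/s:
V = [fR − √((fR)² − 4 fR V_g)]/2 = [119 − √(119² − 4×119×3.15)]/2 = 3.24 m/s
Supergeostrophic (V > V_g = 3.15 m/s), as expected around a high.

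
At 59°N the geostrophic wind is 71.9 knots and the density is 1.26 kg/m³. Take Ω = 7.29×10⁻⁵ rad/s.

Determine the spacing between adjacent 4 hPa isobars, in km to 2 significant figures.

69 km

Coriolis parameter at 59°N:
f = 2Ω sin φ = 2 × 7.29×10⁻⁵ × sin 59° = 1.25×10⁻⁴ s⁻¹
Wind speed in SI: 71.9 knots = 37.0 m/s
Geostrophic balance rearranged: |∂P/∂n| = f ρ V_g
|∂P/∂n| = 1.25×10⁻⁴ × 1.26 × 37.0 = 5.82×10⁻³ Pa/m
Isobar spacing: Δn = ΔP/|∂P/∂n| = 400 Pa / 5.82×10⁻³ Pa/m = 68675 m ≈ 69 km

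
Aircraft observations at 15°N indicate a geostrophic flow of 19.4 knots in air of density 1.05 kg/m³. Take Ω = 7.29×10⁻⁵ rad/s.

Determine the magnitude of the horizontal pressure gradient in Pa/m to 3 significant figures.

3.95×10⁻⁴ Pa/m

Coriolis parameter at 15°N:
f = 2Ω sin φ = 2 × 7.29×10⁻⁵ × sin 15° = 3.77×10⁻⁵ s⁻¹
Wind speed in SI: 19.4 knots = 9.98 m/s
Geostrophic balance rearranged: |∂P/∂n| = f ρ V_g
|∂P/∂n| = 3.77×10⁻⁵ × 1.05 × 9.98 = 3.95×10⁻⁴ Pa/m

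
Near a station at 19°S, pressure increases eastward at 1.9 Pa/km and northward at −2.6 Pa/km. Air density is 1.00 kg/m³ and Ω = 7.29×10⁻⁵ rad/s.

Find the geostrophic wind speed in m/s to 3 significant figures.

Coriolis parameter at 19°S:
f = 2Ω sin φ = 2 × 7.29×10⁻⁵ × sin 19° = 4.75×10⁻⁵ s⁻¹
In the Southern Hemisphere f is negative: f = −4.75×10⁻⁵ s⁻¹.
Component geostrophic relations (x east, y north):
u_g = −(1/(fρ)) ∂P/∂y,  v_g = (1/(fρ)) ∂P/∂x
u_g = −(−2.6×10⁻³)/(−4.75×10⁻⁵ × 1.00) = −54.8 m/s;  v_g = (1.9×10⁻³)/(−4.75×10⁻⁵ × 1.00) = −40.0 m/s
|V_g| = √(u_g² + v_g²) = 67.8 m/s

67.8 m/s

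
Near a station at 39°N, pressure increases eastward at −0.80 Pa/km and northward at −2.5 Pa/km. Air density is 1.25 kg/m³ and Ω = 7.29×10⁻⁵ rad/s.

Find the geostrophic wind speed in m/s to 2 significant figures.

23 m/s

Coriolis parameter at 39°N:
f = 2Ω sin φ = 2 × 7.29×10⁻⁵ × sin 39° = 9.18×10⁻⁵ s⁻¹
Component geostrophic relations (x east, y north):
u_g = −(1/(fρ)) ∂P/∂y,  v_g = (1/(fρ)) ∂P/∂x
u_g = −(−2.5×10⁻³)/(9.18×10⁻⁵ × 1.25) = 21.8 m/s;  v_g = (−0.80×10⁻³)/(9.18×10⁻⁵ × 1.25) = −6.98 m/s
|V_g| = √(u_g² + v_g²) = 22.9 m/s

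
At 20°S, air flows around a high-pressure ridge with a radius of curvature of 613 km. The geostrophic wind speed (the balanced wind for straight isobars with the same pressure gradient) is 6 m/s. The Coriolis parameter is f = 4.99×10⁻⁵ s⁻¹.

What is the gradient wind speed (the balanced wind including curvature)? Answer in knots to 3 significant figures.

Around a high, pressure-gradient force acts outward with centrifugal, so Coriolis balances both:
fV = (1/ρ)|∂P/∂n| + V²/R  →  V² − fR·V + fR·V_g = 0
With fR = 4.99×10⁻⁵ × 613×10³ m = 30.6 m/s:
V = [fR − √((fR)² − 4 fR V_g)]/2 = [30.6 − √(30.6² − 4×30.6×6)]/2 = 8.2 m/s
Supergeostrophic (V > V_g = 6 m/s), as expected around a high.
Converting: 8.2 m/s × 1.944 = 15.9 knots

15.9 knots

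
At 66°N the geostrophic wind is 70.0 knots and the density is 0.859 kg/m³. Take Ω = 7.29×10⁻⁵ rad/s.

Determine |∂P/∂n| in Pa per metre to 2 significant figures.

4.1×10⁻³ Pa/m

Coriolis parameter at 66°N:
f = 2Ω sin φ = 2 × 7.29×10⁻⁵ × sin 66° = 1.33×10⁻⁴ s⁻¹
Wind speed in SI: 70.0 knots = 36.0 m/s
Geostrophic balance rearranged: |∂P/∂n| = f ρ V_g
|∂P/∂n| = 1.33×10⁻⁴ × 0.859 × 36.0 = 4.12×10⁻³ Pa/m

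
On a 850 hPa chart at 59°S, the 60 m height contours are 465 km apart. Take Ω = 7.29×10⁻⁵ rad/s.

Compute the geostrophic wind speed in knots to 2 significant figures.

Coriolis parameter at 59°S:
f = 2Ω sin φ = 2 × 7.29×10⁻⁵ × sin 59° = 1.25×10⁻⁴ s⁻¹
Height gradient: |∂Z/∂n| = 60 m / 465000 m = 1.29×10⁻⁴
On a pressure surface, geostrophic balance gives V_g = (g/f)|∂Z/∂n|:
V_g = 9.81 × 1.29×10⁻⁴ / 1.25×10⁻⁴ = 10.1 m/s
Converting: 10.1 m/s × 1.944 = 20 knots

20 knots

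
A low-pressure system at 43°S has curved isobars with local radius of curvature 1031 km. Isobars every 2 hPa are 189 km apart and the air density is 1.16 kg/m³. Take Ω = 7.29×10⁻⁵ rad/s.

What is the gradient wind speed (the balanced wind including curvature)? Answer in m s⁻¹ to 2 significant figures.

8.5 m s⁻¹

Coriolis parameter at 43°S:
f = 2Ω sin φ = 2 × 7.29×10⁻⁵ × sin 43° = 9.94×10⁻⁵ s⁻¹
Pressure gradient: |∂P/∂n| = 200 Pa / 189000 m = 1.06×10⁻³ Pa/m
Geostrophic speed: V_g = |∂P/∂n|/(fρ) = 1.06×10⁻³/(9.94×10⁻⁵ × 1.16) = 9.17 m/s
Around a low, centrifugal force acts outward with Coriolis, so pressure-gradient force balances both:
(1/ρ)|∂P/∂n| = fV + V²/R  →  V² + fR·V − fR·V_g = 0
With fR = 9.94×10⁻⁵ × 1031×10³ m = 103 m/s:
V = [−fR + √((fR)² + 4 fR V_g)]/2 = [−103 + √(103² + 4×103×9.17)]/2 = 8.47 m/s
Subgeostrophic (V < V_g = 9.17 m/s), as expected around a low.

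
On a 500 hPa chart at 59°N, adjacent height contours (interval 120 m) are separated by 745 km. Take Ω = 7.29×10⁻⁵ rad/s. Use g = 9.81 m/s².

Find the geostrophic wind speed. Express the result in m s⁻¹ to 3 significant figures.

Coriolis parameter at 59°N:
f = 2Ω sin φ = 2 × 7.29×10⁻⁵ × sin 59° = 1.25×10⁻⁴ s⁻¹
Height gradient: |∂Z/∂n| = 120 m / 745000 m = 1.61×10⁻⁴
On a pressure surface, geostrophic balance gives V_g = (g/f)|∂Z/∂n|:
V_g = 9.81 × 1.61×10⁻⁴ / 1.25×10⁻⁴ = 12.6 m/s

12.6 m s⁻¹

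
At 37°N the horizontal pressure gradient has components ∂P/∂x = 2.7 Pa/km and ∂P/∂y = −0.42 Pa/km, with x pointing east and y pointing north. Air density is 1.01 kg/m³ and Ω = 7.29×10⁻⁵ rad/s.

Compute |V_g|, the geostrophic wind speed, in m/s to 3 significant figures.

Coriolis parameter at 37°N:
f = 2Ω sin φ = 2 × 7.29×10⁻⁵ × sin 37° = 8.77×10⁻⁵ s⁻¹
Component geostrophic relations (x east, y north):
u_g = −(1/(fρ)) ∂P/∂y,  v_g = (1/(fρ)) ∂P/∂x
u_g = −(−0.42×10⁻³)/(8.77×10⁻⁵ × 1.01) = 4.74 m/s;  v_g = (2.7×10⁻³)/(8.77×10⁻⁵ × 1.01) = 30.5 m/s
|V_g| = √(u_g² + v_g²) = 30.8 m/s

30.8 m/s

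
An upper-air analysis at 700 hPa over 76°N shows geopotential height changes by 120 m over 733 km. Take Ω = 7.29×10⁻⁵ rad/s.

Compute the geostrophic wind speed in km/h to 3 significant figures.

Coriolis parameter at 76°N:
f = 2Ω sin φ = 2 × 7.29×10⁻⁵ × sin 76° = 1.41×10⁻⁴ s⁻¹
Height gradient: |∂Z/∂n| = 120 m / 733000 m = 1.64×10⁻⁴
On a pressure surface, geostrophic balance gives V_g = (g/f)|∂Z/∂n|:
V_g = 9.81 × 1.64×10⁻⁴ / 1.41×10⁻⁴ = 11.4 m/s
Converting: 11.4 m/s × 3.6 = 40.9 km/h

40.9 km/h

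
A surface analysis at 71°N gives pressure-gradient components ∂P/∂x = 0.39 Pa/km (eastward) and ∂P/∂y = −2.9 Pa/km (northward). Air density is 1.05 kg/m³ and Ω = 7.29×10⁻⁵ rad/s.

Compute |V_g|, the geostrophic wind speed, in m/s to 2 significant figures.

20 m/s

Coriolis parameter at 71°N:
f = 2Ω sin φ = 2 × 7.29×10⁻⁵ × sin 71° = 1.38×10⁻⁴ s⁻¹
Component geostrophic relations (x east, y north):
u_g = −(1/(fρ)) ∂P/∂y,  v_g = (1/(fρ)) ∂P/∂x
u_g = −(−2.9×10⁻³)/(1.38×10⁻⁴ × 1.05) = 20.0 m/s;  v_g = (0.39×10⁻³)/(1.38×10⁻⁴ × 1.05) = 2.69 m/s
|V_g| = √(u_g² + v_g²) = 20.2 m/s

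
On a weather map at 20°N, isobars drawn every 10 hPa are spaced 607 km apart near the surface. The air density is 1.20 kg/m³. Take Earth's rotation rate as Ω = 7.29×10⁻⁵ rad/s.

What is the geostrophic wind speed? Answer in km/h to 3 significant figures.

Coriolis parameter at 20°N:
f = 2Ω sin φ = 2 × 7.29×10⁻⁵ × sin 20° = 4.99×10⁻⁵ s⁻¹
Pressure gradient: |∂P/∂n| = 1000 Pa / 607000 m = 1.65×10⁻³ Pa/m
Geostrophic balance (pressure-gradient force = Coriolis force):
V_g = (1/(fρ)) |∂P/∂n| = 1.65×10⁻³ / (4.99×10⁻⁵ × 1.20) = 27.5 m/s
Converting: 27.5 m/s × 3.6 = 99.1 km/h

99.1 km/h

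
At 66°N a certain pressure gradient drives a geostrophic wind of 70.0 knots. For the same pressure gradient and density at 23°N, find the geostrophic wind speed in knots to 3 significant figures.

With the same pressure gradient and density, V_g ∝ 1/f ∝ 1/sin φ.
V₂ = V₁ · sin φ₁ / sin φ₂ = 70.0 × sin 66° / sin 23°
V₂ = 70.0 × 0.9135/0.3907 = 164 knots

164 knots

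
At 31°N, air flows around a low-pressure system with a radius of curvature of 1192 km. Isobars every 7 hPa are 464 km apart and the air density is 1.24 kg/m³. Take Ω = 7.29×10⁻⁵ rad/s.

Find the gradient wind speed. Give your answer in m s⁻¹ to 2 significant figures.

14 m s⁻¹

Coriolis parameter at 31°N:
f = 2Ω sin φ = 2 × 7.29×10⁻⁵ × sin 31° = 7.51×10⁻⁵ s⁻¹
Pressure gradient: |∂P/∂n| = 700 Pa / 464000 m = 1.51×10⁻³ Pa/m
Geostrophic speed: V_g = |∂P/∂n|/(fρ) = 1.51×10⁻³/(7.51×10⁻⁵ × 1.24) = 16.2 m/s
Around a low, centrifugal force acts outward with Coriolis, so pressure-gradient force balances both:
(1/ρ)|∂P/∂n| = fV + V²/R  →  V² + fR·V − fR·V_g = 0
With fR = 7.51×10⁻⁵ × 1192×10³ m = 89.5 m/s:
V = [−fR + √((fR)² + 4 fR V_g)]/2 = [−89.5 + √(89.5² + 4×89.5×16.2)]/2 = 14 m/s
Subgeostrophic (V < V_g = 16.2 m/s), as expected around a low.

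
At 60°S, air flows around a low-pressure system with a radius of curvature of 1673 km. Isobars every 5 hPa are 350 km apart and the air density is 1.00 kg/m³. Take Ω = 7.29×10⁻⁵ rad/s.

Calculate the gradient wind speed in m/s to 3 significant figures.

Coriolis parameter at 60°S:
f = 2Ω sin φ = 2 × 7.29×10⁻⁵ × sin 60° = 1.26×10⁻⁴ s⁻¹
Pressure gradient: |∂P/∂n| = 500 Pa / 350000 m = 1.43×10⁻³ Pa/m
Geostrophic speed: V_g = |∂P/∂n|/(fρ) = 1.43×10⁻³/(1.26×10⁻⁴ × 1.00) = 11.3 m/s
Around a low, centrifugal force acts outward with Coriolis, so pressure-gradient force balances both:
(1/ρ)|∂P/∂n| = fV + V²/R  →  V² + fR·V − fR·V_g = 0
With fR = 1.26×10⁻⁴ × 1673×10³ m = 211 m/s:
V = [−fR + √((fR)² + 4 fR V_g)]/2 = [−211 + √(211² + 4×211×11.3)]/2 = 10.8 m/s
Subgeostrophic (V < V_g = 11.3 m/s), as expected around a low.

10.8 m/s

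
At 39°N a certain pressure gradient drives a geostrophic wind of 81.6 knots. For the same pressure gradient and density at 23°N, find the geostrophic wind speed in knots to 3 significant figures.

131 knots

With the same pressure gradient and density, V_g ∝ 1/f ∝ 1/sin φ.
V₂ = V₁ · sin φ₁ / sin φ₂ = 81.6 × sin 39° / sin 23°
V₂ = 81.6 × 0.6293/0.3907 = 131 knots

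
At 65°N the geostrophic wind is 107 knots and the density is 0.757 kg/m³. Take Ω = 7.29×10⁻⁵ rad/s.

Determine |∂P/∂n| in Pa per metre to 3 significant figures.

5.51×10⁻³ Pa/m

Coriolis parameter at 65°N:
f = 2Ω sin φ = 2 × 7.29×10⁻⁵ × sin 65° = 1.32×10⁻⁴ s⁻¹
Wind speed in SI: 107 knots = 55.0 m/s
Geostrophic balance rearranged: |∂P/∂n| = f ρ V_g
|∂P/∂n| = 1.32×10⁻⁴ × 0.757 × 55.0 = 5.51×10⁻³ Pa/m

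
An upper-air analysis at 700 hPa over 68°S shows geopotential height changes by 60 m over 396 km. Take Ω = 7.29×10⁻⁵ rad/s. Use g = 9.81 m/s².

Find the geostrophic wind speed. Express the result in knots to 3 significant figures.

21.4 knots

Coriolis parameter at 68°S:
f = 2Ω sin φ = 2 × 7.29×10⁻⁵ × sin 68° = 1.35×10⁻⁴ s⁻¹
Height gradient: |∂Z/∂n| = 60 m / 396000 m = 1.52×10⁻⁴
On a pressure surface, geostrophic balance gives V_g = (g/f)|∂Z/∂n|:
V_g = 9.81 × 1.52×10⁻⁴ / 1.35×10⁻⁴ = 11.0 m/s
Converting: 11.0 m/s × 1.944 = 21.4 knots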